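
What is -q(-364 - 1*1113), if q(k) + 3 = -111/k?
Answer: 4320/1477 ≈ 2.9248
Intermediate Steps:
q(k) = -3 - 111/k
-q(-364 - 1*1113) = -(-3 - 111/(-364 - 1*1113)) = -(-3 - 111/(-364 - 1113)) = -(-3 - 111/(-1477)) = -(-3 - 111*(-1/1477)) = -(-3 + 111/1477) = -1*(-4320/1477) = 4320/1477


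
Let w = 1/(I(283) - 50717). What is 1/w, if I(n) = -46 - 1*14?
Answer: -50777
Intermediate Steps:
I(n) = -60 (I(n) = -46 - 14 = -60)
w = -1/50777 (w = 1/(-60 - 50717) = 1/(-50777) = -1/50777 ≈ -1.9694e-5)
1/w = 1/(-1/50777) = -50777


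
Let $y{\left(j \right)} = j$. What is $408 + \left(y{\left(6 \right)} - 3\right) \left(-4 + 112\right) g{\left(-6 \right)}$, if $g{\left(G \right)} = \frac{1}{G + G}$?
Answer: $381$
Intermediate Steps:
$g{\left(G \right)} = \frac{1}{2 G}$
$408 + \left(y{\left(6 \right)} - 3\right) \left(-4 + 112\right) g{\left(-6 \right)} = 408 + \left(6 - 3\right) \left(-4 + 112\right) \frac{1}{2 \left(-6\right)} = 408 + \left(6 + \left(-4 + 1\right)\right) 108 \cdot \frac{1}{2} \left(- \frac{1}{6}\right) = 408 + \left(6 - 3\right) 108 \left(- \frac{1}{12}\right) = 408 + 3 \cdot 108 \left(- \frac{1}{12}\right) = 408 + 324 \left(- \frac{1}{12}\right) = 408 - 27 = 381$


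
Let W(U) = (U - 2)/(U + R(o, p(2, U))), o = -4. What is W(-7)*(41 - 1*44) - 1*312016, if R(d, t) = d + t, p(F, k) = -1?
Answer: -1248073/4 ≈ -3.1202e+5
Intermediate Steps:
W(U) = (-2 + U)/(-5 + U) (W(U) = (U - 2)/(U + (-4 - 1)) = (-2 + U)/(U - 5) = (-2 + U)/(-5 + U))
W(-7)*(41 - 1*44) - 1*312016 = ((-2 - 7)/(-5 - 7))*(41 - 1*44) - 1*312016 = (-9/(-12))*(41 - 44) - 312016 = -1/12*(-9)*(-3) - 312016 = (¾)*(-3) - 312016 = -9/4 - 312016 = -1248073/4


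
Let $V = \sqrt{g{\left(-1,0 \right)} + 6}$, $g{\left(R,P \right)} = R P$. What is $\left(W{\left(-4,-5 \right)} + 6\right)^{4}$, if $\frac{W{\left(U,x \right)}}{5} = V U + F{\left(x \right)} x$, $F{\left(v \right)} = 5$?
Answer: $410212321 + 157660720 \sqrt{6} \approx 7.964 \cdot 10^{8}$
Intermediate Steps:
$g{\left(R,P \right)} = P R$
$V = \sqrt{6}$ ($V = \sqrt{0 \left(-1\right) + 6} = \sqrt{0 + 6} = \sqrt{6} \approx 2.4495$)
$W{\left(U,x \right)} = 25 x + 5 U \sqrt{6}$ ($W{\left(U,x \right)} = 5 \left(\sqrt{6} U + 5 x\right) = 5 \left(U \sqrt{6} + 5 x\right) = 5 \left(5 x + U \sqrt{6}\right) = 25 x + 5 U \sqrt{6}$)
$\left(W{\left(-4,-5 \right)} + 6\right)^{4} = \left(\left(25 \left(-5\right) + 5 \left(-4\right) \sqrt{6}\right) + 6\right)^{4} = \left(\left(-125 - 20 \sqrt{6}\right) + 6\right)^{4} = \left(-119 - 20 \sqrt{6}\right)^{4}$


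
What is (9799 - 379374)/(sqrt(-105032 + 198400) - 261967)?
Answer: 96816454025/68626615721 + 739150*sqrt(23342)/68626615721 ≈ 1.4124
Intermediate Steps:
(9799 - 379374)/(sqrt(-105032 + 198400) - 261967) = -369575/(sqrt(93368) - 261967) = -369575/(2*sqrt(23342) - 261967) = -369575/(-261967 + 2*sqrt(23342))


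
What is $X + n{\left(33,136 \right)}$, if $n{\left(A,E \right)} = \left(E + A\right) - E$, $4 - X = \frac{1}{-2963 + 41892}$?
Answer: $\frac{1440372}{38929} \approx 37.0$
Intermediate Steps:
$X = \frac{155715}{38929}$ ($X = 4 - \frac{1}{-2963 + 41892} = 4 - \frac{1}{38929} = \frac{155715}{38929} \approx 4.0$)
$n{\left(A,E \right)} = A$ ($n{\left(A,E \right)} = \left(A + E\right) - E = A$)
$X + n{\left(33,136 \right)} = \frac{155715}{38929} + 33 = \frac{1440372}{38929}$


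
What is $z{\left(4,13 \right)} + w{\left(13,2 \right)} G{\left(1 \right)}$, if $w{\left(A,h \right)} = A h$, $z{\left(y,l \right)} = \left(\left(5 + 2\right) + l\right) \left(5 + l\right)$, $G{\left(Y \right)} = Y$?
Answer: $386$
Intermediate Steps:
$z{\left(y,l \right)} = \left(5 + l\right) \left(7 + l\right)$ ($z{\left(y,l \right)} = \left(7 + l\right) \left(5 + l\right) = \left(5 + l\right) \left(7 + l\right)$)
$z{\left(4,13 \right)} + w{\left(13,2 \right)} G{\left(1 \right)} = \left(35 + 13^{2} + 12 \cdot 13\right) + 13 \cdot 2 \cdot 1 = \left(35 + 169 + 156\right) + 26 \cdot 1 = 360 + 26 = 386$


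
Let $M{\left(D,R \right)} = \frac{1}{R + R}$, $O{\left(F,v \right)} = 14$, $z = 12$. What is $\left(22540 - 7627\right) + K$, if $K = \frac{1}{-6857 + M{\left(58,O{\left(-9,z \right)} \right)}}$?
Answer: $\frac{2863221407}{191995} \approx 14913.0$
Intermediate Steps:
$M{\left(D,R \right)} = \frac{1}{2 R}$
$K = - \frac{28}{191995}$ ($K = \frac{1}{-6857 + \frac{1}{2 \cdot 14}} = \frac{1}{-6857 + \frac{1}{2} \cdot \frac{1}{14}} = \frac{1}{-6857 + \frac{1}{28}} = \frac{1}{- \frac{191995}{28}} = - \frac{28}{191995} \approx -0.00014584$)
$\left(22540 - 7627\right) + K = \left(22540 - 7627\right) - \frac{28}{191995} = 14913 - \frac{28}{191995} = \frac{2863221407}{191995}$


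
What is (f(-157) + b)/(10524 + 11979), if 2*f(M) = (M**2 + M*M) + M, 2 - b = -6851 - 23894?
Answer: 110635/45006 ≈ 2.4582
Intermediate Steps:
b = 30747 (b = 2 - (-6851 - 23894) = 2 - 1*(-30745) = 2 + 30745 = 30747)
f(M) = M**2 + M/2 (f(M) = ((M**2 + M*M) + M)/2 = ((M**2 + M**2) + M)/2 = (2*M**2 + M)/2 = (M + 2*M**2)/2 = M**2 + M/2)
(f(-157) + b)/(10524 + 11979) = (-157*(1/2 - 157) + 30747)/(10524 + 11979) = (-157*(-313/2) + 30747)/22503 = (49141/2 + 30747)*(1/22503) = (110635/2)*(1/22503) = 110635/45006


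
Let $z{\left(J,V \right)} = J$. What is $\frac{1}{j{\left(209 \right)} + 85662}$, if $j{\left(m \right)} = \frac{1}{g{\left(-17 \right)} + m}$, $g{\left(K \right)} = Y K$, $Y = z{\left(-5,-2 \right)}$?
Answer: $\frac{294}{25184629} \approx 1.1674 \cdot 10^{-5}$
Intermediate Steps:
$Y = -5$
$g{\left(K \right)} = - 5 K$
$j{\left(m \right)} = \frac{1}{85 + m}$ ($j{\left(m \right)} = \frac{1}{\left(-5\right) \left(-17\right) + m} = \frac{1}{85 + m}$)
$\frac{1}{j{\left(209 \right)} + 85662} = \frac{1}{\frac{1}{85 + 209} + 85662} = \frac{1}{\frac{1}{294} + 85662} = \frac{1}{\frac{25184629}{294}} = \frac{294}{25184629}$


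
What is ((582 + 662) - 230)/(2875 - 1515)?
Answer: 507/680 ≈ 0.74559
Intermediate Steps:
((582 + 662) - 230)/(2875 - 1515) = (1244 - 230)/1360 = 1014*(1/1360) = 507/680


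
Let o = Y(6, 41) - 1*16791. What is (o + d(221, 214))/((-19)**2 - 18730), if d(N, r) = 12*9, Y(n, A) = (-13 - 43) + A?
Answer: 5566/6123 ≈ 0.90903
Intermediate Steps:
Y(n, A) = -56 + A
d(N, r) = 108
o = -16806 (o = (-56 + 41) - 1*16791 = -15 - 16791 = -16806)
(o + d(221, 214))/((-19)**2 - 18730) = (-16806 + 108)/((-19)**2 - 18730) = -16698/(361 - 18730) = -16698/(-18369) = -16698*(-1/18369) = 5566/6123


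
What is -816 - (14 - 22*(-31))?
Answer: -1512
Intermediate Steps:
-816 - (14 - 22*(-31)) = -816 - (14 + 682) = -816 - 1*696 = -816 - 696 = -1512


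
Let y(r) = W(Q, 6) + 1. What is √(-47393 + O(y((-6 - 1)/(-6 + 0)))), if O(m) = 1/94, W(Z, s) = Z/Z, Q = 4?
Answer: I*√418764454/94 ≈ 217.7*I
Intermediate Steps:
W(Z, s) = 1
y(r) = 2 (y(r) = 1 + 1 = 2)
O(m) = 1/94
√(-47393 + O(y((-6 - 1)/(-6 + 0)))) = √(-47393 + 1/94) = √(-4454941/94) = I*√418764454/94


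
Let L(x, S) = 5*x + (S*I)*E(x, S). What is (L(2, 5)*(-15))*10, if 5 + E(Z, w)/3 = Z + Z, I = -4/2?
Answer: -6000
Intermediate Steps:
I = -2 (I = -4*1/2 = -2)
E(Z, w) = -15 + 6*Z (E(Z, w) = -15 + 3*(Z + Z) = -15 + 3*(2*Z) = -15 + 6*Z)
L(x, S) = 5*x - 2*S*(-15 + 6*x) (L(x, S) = 5*x + (S*(-2))*(-15 + 6*x) = 5*x + (-2*S)*(-15 + 6*x) = 5*x - 2*S*(-15 + 6*x))
(L(2, 5)*(-15))*10 = ((5*2 - 6*5*(-5 + 2*2))*(-15))*10 = ((10 - 6*5*(-5 + 4))*(-15))*10 = ((10 - 6*5*(-1))*(-15))*10 = ((10 + 30)*(-15))*10 = (40*(-15))*10 = -600*10 = -6000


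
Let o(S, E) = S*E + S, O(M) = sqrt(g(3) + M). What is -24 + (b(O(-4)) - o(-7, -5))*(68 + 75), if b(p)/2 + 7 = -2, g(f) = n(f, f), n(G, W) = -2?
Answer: -6602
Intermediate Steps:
g(f) = -2
O(M) = sqrt(-2 + M)
b(p) = -18 (b(p) = -14 + 2*(-2) = -14 - 4 = -18)
o(S, E) = S + E*S (o(S, E) = E*S + S = S + E*S)
-24 + (b(O(-4)) - o(-7, -5))*(68 + 75) = -24 + (-18 - (-7)*(1 - 5))*(68 + 75) = -24 + (-18 - (-7)*(-4))*143 = -24 + (-18 - 1*28)*143 = -24 + (-18 - 28)*143 = -24 - 46*143 = -24 - 6578 = -6602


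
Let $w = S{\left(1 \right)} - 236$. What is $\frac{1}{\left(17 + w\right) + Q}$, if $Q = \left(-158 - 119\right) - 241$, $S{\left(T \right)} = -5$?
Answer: $- \frac{1}{742} \approx -0.0013477$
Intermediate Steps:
$Q = -518$ ($Q = -277 - 241 = -518$)
$w = -241$ ($w = -5 - 236 = -241$)
$\frac{1}{\left(17 + w\right) + Q} = \frac{1}{\left(17 - 241\right) - 518} = \frac{1}{-224 - 518} = \frac{1}{-742} = - \frac{1}{742}$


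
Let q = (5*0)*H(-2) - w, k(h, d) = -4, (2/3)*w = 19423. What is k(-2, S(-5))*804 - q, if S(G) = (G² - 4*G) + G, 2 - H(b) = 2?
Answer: 51837/2 ≈ 25919.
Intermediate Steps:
H(b) = 0 (H(b) = 2 - 1*2 = 2 - 2 = 0)
S(G) = G² - 3*G
w = 58269/2 (w = (3/2)*19423 = 58269/2 ≈ 29135.)
q = -58269/2 (q = (5*0)*0 - 1*58269/2 = 0*0 - 58269/2 = 0 - 58269/2 = -58269/2 ≈ -29135.)
k(-2, S(-5))*804 - q = -4*804 - 1*(-58269/2) = -3216 + 58269/2 = 51837/2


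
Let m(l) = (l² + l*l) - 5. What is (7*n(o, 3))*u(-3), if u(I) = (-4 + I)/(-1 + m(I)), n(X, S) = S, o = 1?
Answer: -49/4 ≈ -12.250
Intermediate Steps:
m(l) = -5 + 2*l² (m(l) = (l² + l²) - 5 = 2*l² - 5 = -5 + 2*l²)
u(I) = (-4 + I)/(-6 + 2*I²) (u(I) = (-4 + I)/(-1 + (-5 + 2*I²)) = (-4 + I)/(-6 + 2*I²))
(7*n(o, 3))*u(-3) = (7*3)*((-4 - 3)/(2*(-3 + (-3)²))) = 21*((½)*(-7)/(-3 + 9)) = 21*((½)*(-7)/6) = 21*((½)*(⅙)*(-7)) = 21*(-7/12) = -49/4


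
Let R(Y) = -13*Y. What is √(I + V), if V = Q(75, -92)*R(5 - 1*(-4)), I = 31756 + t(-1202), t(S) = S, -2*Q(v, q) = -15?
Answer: √118706/2 ≈ 172.27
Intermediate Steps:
Q(v, q) = 15/2 (Q(v, q) = -½*(-15) = 15/2)
I = 30554 (I = 31756 - 1202 = 30554)
V = -1755/2 (V = 15*(-13*(5 - 1*(-4)))/2 = 15*(-13*(5 + 4))/2 = 15*(-13*9)/2 = (15/2)*(-117) = -1755/2 ≈ -877.50)
√(I + V) = √(30554 - 1755/2) = √(59353/2) = √118706/2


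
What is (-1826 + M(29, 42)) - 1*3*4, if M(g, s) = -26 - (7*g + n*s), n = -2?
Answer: -1983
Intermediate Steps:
M(g, s) = -26 - 7*g + 2*s (M(g, s) = -26 - (7*g - 2*s) = -26 - (-2*s + 7*g) = -26 + (-7*g + 2*s) = -26 - 7*g + 2*s)
(-1826 + M(29, 42)) - 1*3*4 = (-1826 + (-26 - 7*29 + 2*42)) - 1*3*4 = (-1826 + (-26 - 203 + 84)) - 3*4 = (-1826 - 145) - 12 = -1971 - 12 = -1983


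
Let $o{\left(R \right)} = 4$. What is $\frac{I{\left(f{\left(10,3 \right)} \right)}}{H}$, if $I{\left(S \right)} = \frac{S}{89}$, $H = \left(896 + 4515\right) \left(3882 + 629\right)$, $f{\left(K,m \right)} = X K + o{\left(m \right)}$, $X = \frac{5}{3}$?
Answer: $\frac{62}{6517208607} \approx 9.5133 \cdot 10^{-9}$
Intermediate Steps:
$X = \frac{5}{3}$ ($X = 5 \cdot \frac{1}{3} = \frac{5}{3} \approx 1.6667$)
$f{\left(K,m \right)} = 4 + \frac{5 K}{3}$ ($f{\left(K,m \right)} = \frac{5 K}{3} + 4 = 4 + \frac{5 K}{3}$)
$H = 24409021$ ($H = 5411 \cdot 4511 = 24409021$)
$I{\left(S \right)} = \frac{S}{89}$ ($I{\left(S \right)} = S \frac{1}{89} = \frac{S}{89}$)
$\frac{I{\left(f{\left(10,3 \right)} \right)}}{H} = \frac{\frac{1}{89} \left(4 + \frac{5}{3} \cdot 10\right)}{24409021} = \frac{4 + \frac{50}{3}}{89} \cdot \frac{1}{24409021} = \frac{1}{89} \cdot \frac{62}{3} \cdot \frac{1}{24409021} = \frac{62}{267} \cdot \frac{1}{24409021} = \frac{62}{6517208607}$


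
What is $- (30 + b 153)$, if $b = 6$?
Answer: $-948$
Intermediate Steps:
$- (30 + b 153) = - (30 + 6 \cdot 153) = - (30 + 918) = \left(-1\right) 948 = -948$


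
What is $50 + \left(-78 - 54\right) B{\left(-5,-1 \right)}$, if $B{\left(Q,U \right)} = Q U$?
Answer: $-610$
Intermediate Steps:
$50 + \left(-78 - 54\right) B{\left(-5,-1 \right)} = 50 + \left(-78 - 54\right) \left(\left(-5\right) \left(-1\right)\right) = 50 + \left(-78 - 54\right) 5 = 50 - 660 = -610$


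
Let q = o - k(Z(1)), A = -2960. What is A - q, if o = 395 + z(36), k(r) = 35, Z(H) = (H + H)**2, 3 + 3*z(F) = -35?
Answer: -9922/3 ≈ -3307.3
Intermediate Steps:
z(F) = -38/3 (z(F) = -1 + (1/3)*(-35) = -1 - 35/3 = -38/3)
Z(H) = 4*H**2 (Z(H) = (2*H)**2 = 4*H**2)
o = 1147/3 (o = 395 - 38/3 = 1147/3 ≈ 382.33)
q = 1042/3 (q = 1147/3 - 1*35 = 1147/3 - 35 = 1042/3 ≈ 347.33)
A - q = -2960 - 1*1042/3 = -2960 - 1042/3 = -9922/3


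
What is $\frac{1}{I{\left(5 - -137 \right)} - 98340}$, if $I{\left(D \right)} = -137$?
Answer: $- \frac{1}{98477} \approx -1.0155 \cdot 10^{-5}$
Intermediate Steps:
$\frac{1}{I{\left(5 - -137 \right)} - 98340} = \frac{1}{-137 - 98340} = \frac{1}{-98477} = - \frac{1}{98477}$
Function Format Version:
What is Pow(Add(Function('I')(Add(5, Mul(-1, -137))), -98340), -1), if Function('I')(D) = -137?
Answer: Rational(-1, 98477) ≈ -1.0155e-5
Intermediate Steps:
Pow(Add(Function('I')(Add(5, Mul(-1, -137))), -98340), -1) = Pow(Add(-137, -98340), -1) = Pow(-98477, -1) = Rational(-1, 98477)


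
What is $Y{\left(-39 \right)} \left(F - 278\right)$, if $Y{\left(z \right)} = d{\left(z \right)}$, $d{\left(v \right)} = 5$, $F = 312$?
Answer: $170$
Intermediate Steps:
$Y{\left(z \right)} = 5$
$Y{\left(-39 \right)} \left(F - 278\right) = 5 \left(312 - 278\right) = 5 \cdot 34 = 170$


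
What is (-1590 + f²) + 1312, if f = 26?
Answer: 398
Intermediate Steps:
(-1590 + f²) + 1312 = (-1590 + 26²) + 1312 = (-1590 + 676) + 1312 = -914 + 1312 = 398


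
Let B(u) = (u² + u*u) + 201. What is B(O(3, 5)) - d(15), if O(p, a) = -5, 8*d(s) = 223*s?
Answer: -1337/8 ≈ -167.13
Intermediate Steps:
d(s) = 223*s/8 (d(s) = (223*s)/8 = 223*s/8)
B(u) = 201 + 2*u² (B(u) = (u² + u²) + 201 = 2*u² + 201 = 201 + 2*u²)
B(O(3, 5)) - d(15) = (201 + 2*(-5)²) - 223*15/8 = (201 + 2*25) - 1*3345/8 = (201 + 50) - 3345/8 = 251 - 3345/8 = -1337/8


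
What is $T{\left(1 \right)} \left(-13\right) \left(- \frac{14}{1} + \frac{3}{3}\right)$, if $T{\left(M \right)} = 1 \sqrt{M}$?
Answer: $169$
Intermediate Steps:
$T{\left(M \right)} = \sqrt{M}$
$T{\left(1 \right)} \left(-13\right) \left(- \frac{14}{1} + \frac{3}{3}\right) = \sqrt{1} \left(-13\right) \left(- \frac{14}{1} + \frac{3}{3}\right) = 1 \left(-13\right) \left(\left(-14\right) 1 + 3 \cdot \frac{1}{3}\right) = - 13 \left(-14 + 1\right) = \left(-13\right) \left(-13\right) = 169$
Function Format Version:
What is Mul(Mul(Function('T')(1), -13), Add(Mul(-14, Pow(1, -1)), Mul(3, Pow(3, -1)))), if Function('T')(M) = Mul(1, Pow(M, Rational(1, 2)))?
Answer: 169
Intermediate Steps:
Function('T')(M) = Pow(M, Rational(1, 2))
Mul(Mul(Function('T')(1), -13), Add(Mul(-14, Pow(1, -1)), Mul(3, Pow(3, -1)))) = Mul(Mul(Pow(1, Rational(1, 2)), -13), Add(Mul(-14, Pow(1, -1)), Mul(3, Pow(3, -1)))) = Mul(Mul(1, -13), Add(Mul(-14, 1), Mul(3, Rational(1, 3)))) = Mul(-13, Add(-14, 1)) = Mul(-13, -13) = 169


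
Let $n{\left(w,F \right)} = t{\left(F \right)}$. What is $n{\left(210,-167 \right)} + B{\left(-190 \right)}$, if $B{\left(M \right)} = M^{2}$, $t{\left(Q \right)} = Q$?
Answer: $35933$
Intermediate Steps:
$n{\left(w,F \right)} = F$
$n{\left(210,-167 \right)} + B{\left(-190 \right)} = -167 + \left(-190\right)^{2} = -167 + 36100 = 35933$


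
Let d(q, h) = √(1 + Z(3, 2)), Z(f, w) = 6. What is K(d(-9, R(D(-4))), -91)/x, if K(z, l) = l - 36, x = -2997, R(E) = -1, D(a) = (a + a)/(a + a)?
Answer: 127/2997 ≈ 0.042376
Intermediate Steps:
D(a) = 1 (D(a) = (2*a)/((2*a)) = (2*a)*(1/(2*a)) = 1)
d(q, h) = √7 (d(q, h) = √(1 + 6) = √7)
K(z, l) = -36 + l
K(d(-9, R(D(-4))), -91)/x = (-36 - 91)/(-2997) = -127*(-1/2997) = 127/2997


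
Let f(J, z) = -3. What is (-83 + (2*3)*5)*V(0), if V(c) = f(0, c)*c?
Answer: 0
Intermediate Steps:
V(c) = -3*c
(-83 + (2*3)*5)*V(0) = (-83 + (2*3)*5)*(-3*0) = (-83 + 6*5)*0 = (-83 + 30)*0 = -53*0 = 0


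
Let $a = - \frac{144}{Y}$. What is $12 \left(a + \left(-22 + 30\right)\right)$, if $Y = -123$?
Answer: $\frac{4512}{41} \approx 110.05$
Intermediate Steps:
$a = \frac{48}{41}$ ($a = - \frac{144}{-123} = \left(-144\right) \left(- \frac{1}{123}\right) = \frac{48}{41} \approx 1.1707$)
$12 \left(a + \left(-22 + 30\right)\right) = 12 \left(\frac{48}{41} + \left(-22 + 30\right)\right) = 12 \left(\frac{48}{41} + 8\right) = 12 \cdot \frac{376}{41} = \frac{4512}{41}$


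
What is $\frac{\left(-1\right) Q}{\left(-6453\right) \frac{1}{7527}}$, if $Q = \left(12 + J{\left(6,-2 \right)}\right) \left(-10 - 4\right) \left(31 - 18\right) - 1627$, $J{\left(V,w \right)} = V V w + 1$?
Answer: $\frac{7619833}{717} \approx 10627.0$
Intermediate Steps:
$J{\left(V,w \right)} = 1 + w V^{2}$ ($J{\left(V,w \right)} = V^{2} w + 1 = w V^{2} + 1 = 1 + w V^{2}$)
$Q = 9111$ ($Q = \left(12 + \left(1 - 2 \cdot 6^{2}\right)\right) \left(-10 - 4\right) \left(31 - 18\right) - 1627 = \left(12 + \left(1 - 72\right)\right) \left(-14\right) 13 - 1627 = \left(12 - 71\right) \left(-14\right) 13 - 1627 = \left(-59\right) \left(-14\right) 13 - 1627 = 826 \cdot 13 - 1627 = 10738 - 1627 = 9111$)
$\frac{\left(-1\right) Q}{\left(-6453\right) \frac{1}{7527}} = \frac{\left(-1\right) 9111}{\left(-6453\right) \frac{1}{7527}} = - \frac{9111}{\left(-6453\right) \frac{1}{7527}} = - \frac{9111}{- \frac{2151}{2509}} = \left(-9111\right) \left(- \frac{2509}{2151}\right) = \frac{7619833}{717}$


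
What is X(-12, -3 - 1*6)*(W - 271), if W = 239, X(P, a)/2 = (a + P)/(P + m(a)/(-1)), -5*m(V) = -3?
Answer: -320/3 ≈ -106.67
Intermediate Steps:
m(V) = ⅗ (m(V) = -⅕*(-3) = ⅗)
X(P, a) = 2*(P + a)/(-⅗ + P) (X(P, a) = 2*((a + P)/(P + (⅗)/(-1))) = 2*((P + a)/(P + (⅗)*(-1))) = 2*((P + a)/(P - ⅗)) = 2*((P + a)/(-⅗ + P)) = 2*(P + a)/(-⅗ + P))
X(-12, -3 - 1*6)*(W - 271) = (10*(-12 + (-3 - 1*6))/(-3 + 5*(-12)))*(239 - 271) = (10*(-12 + (-3 - 6))/(-3 - 60))*(-32) = (10*(-12 - 9)/(-63))*(-32) = (10*(-1/63)*(-21))*(-32) = (10/3)*(-32) = -320/3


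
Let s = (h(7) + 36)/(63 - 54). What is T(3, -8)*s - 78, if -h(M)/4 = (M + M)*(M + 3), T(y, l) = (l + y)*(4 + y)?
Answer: 17638/9 ≈ 1959.8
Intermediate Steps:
T(y, l) = (4 + y)*(l + y)
h(M) = -8*M*(3 + M) (h(M) = -4*(M + M)*(M + 3) = -4*2*M*(3 + M) = -8*M*(3 + M))
s = -524/9 (s = (-8*7*(3 + 7) + 36)/(63 - 54) = (-8*7*10 + 36)/9 = (-560 + 36)*(⅑) = -524*⅑ = -524/9 ≈ -58.222)
T(3, -8)*s - 78 = (3² + 4*(-8) + 4*3 - 8*3)*(-524/9) - 78 = (9 - 32 + 12 - 24)*(-524/9) - 78 = -35*(-524/9) - 78 = 18340/9 - 78 = 17638/9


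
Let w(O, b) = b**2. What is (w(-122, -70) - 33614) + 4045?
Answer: -24669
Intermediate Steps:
(w(-122, -70) - 33614) + 4045 = ((-70)**2 - 33614) + 4045 = (4900 - 33614) + 4045 = -28714 + 4045 = -24669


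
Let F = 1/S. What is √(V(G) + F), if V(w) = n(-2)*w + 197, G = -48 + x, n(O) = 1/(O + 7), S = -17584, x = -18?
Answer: √88797502045/21980 ≈ 13.557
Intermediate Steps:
n(O) = 1/(7 + O)
G = -66 (G = -48 - 18 = -66)
V(w) = 197 + w/5 (V(w) = w/(7 - 2) + 197 = w/5 + 197 = 197 + w/5)
F = -1/17584 (F = 1/(-17584) = -1/17584 ≈ -5.6870e-5)
√(V(G) + F) = √((197 + (⅕)*(-66)) - 1/17584) = √((197 - 66/5) - 1/17584) = √(919/5 - 1/17584) = √(16159691/87920) = √88797502045/21980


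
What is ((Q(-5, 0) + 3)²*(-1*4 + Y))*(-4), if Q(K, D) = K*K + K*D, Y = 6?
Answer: -6272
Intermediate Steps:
Q(K, D) = K² + D*K
((Q(-5, 0) + 3)²*(-1*4 + Y))*(-4) = ((-5*(0 - 5) + 3)²*(-1*4 + 6))*(-4) = ((-5*(-5) + 3)²*(-4 + 6))*(-4) = ((25 + 3)²*2)*(-4) = (28²*2)*(-4) = (784*2)*(-4) = 1568*(-4) = -6272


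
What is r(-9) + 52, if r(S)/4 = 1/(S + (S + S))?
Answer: 1400/27 ≈ 51.852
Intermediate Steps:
r(S) = 4/(3*S) (r(S) = 4/(S + (S + S)) = 4/(S + 2*S) = 4/((3*S)) = 4*(1/(3*S)) = 4/(3*S))
r(-9) + 52 = (4/3)/(-9) + 52 = (4/3)*(-⅑) + 52 = -4/27 + 52 = 1400/27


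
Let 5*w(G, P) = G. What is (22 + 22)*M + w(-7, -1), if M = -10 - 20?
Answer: -6607/5 ≈ -1321.4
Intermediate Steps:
w(G, P) = G/5
M = -30
(22 + 22)*M + w(-7, -1) = (22 + 22)*(-30) + (⅕)*(-7) = 44*(-30) - 7/5 = -1320 - 7/5 = -6607/5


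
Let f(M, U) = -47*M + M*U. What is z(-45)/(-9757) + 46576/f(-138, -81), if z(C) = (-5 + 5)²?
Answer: 2911/1104 ≈ 2.6368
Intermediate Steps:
z(C) = 0 (z(C) = 0² = 0)
z(-45)/(-9757) + 46576/f(-138, -81) = 0/(-9757) + 46576/((-138*(-47 - 81))) = 0*(-1/9757) + 46576/((-138*(-128))) = 0 + 46576/17664 = 0 + 46576*(1/17664) = 0 + 2911/1104 = 2911/1104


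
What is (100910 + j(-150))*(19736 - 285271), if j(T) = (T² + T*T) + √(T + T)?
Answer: -38744211850 - 2655350*I*√3 ≈ -3.8744e+10 - 4.5992e+6*I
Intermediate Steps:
j(T) = 2*T² + √2*√T (j(T) = (T² + T²) + √(2*T) = 2*T² + √2*√T)
(100910 + j(-150))*(19736 - 285271) = (100910 + (2*(-150)² + √2*√(-150)))*(19736 - 285271) = (100910 + (2*22500 + √2*(5*I*√6)))*(-265535) = (100910 + (45000 + 10*I*√3))*(-265535) = (145910 + 10*I*√3)*(-265535) = -38744211850 - 2655350*I*√3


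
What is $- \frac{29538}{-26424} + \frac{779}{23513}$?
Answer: $\frac{39728405}{34517084} \approx 1.151$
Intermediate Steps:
$- \frac{29538}{-26424} + \frac{779}{23513} = \left(-29538\right) \left(- \frac{1}{26424}\right) + 779 \cdot \frac{1}{23513} = \frac{1641}{1468} + \frac{779}{23513} = \frac{39728405}{34517084}$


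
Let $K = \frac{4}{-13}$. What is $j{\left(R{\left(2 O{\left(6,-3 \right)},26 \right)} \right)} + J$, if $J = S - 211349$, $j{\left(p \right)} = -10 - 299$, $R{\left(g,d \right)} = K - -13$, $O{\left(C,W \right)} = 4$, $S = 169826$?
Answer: $-41832$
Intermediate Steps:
$K = - \frac{4}{13}$ ($K = 4 \left(- \frac{1}{13}\right) = - \frac{4}{13} \approx -0.30769$)
$R{\left(g,d \right)} = \frac{165}{13}$ ($R{\left(g,d \right)} = - \frac{4}{13} - -13 = - \frac{4}{13} + 13 = \frac{165}{13}$)
$j{\left(p \right)} = -309$
$J = -41523$ ($J = 169826 - 211349 = -41523$)
$j{\left(R{\left(2 O{\left(6,-3 \right)},26 \right)} \right)} + J = -309 - 41523 = -41832$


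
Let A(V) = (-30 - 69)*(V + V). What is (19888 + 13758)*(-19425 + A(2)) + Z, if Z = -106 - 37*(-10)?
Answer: -666897102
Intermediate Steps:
Z = 264 (Z = -106 + 370 = 264)
A(V) = -198*V
(19888 + 13758)*(-19425 + A(2)) + Z = (19888 + 13758)*(-19425 - 198*2) + 264 = 33646*(-19425 - 396) + 264 = 33646*(-19821) + 264 = -666897366 + 264 = -666897102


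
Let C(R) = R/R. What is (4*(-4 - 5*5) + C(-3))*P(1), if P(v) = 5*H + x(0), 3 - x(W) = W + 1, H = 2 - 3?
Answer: 345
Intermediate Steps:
H = -1
x(W) = 2 - W (x(W) = 3 - (W + 1) = 3 - (1 + W) = 3 + (-1 - W) = 2 - W)
C(R) = 1
P(v) = -3 (P(v) = 5*(-1) + (2 - 1*0) = -5 + (2 + 0) = -5 + 2 = -3)
(4*(-4 - 5*5) + C(-3))*P(1) = (4*(-4 - 5*5) + 1)*(-3) = (4*(-4 - 25) + 1)*(-3) = (4*(-29) + 1)*(-3) = (-116 + 1)*(-3) = -115*(-3) = 345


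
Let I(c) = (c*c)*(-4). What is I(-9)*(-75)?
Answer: 24300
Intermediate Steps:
I(c) = -4*c² (I(c) = c²*(-4) = -4*c²)
I(-9)*(-75) = -4*(-9)²*(-75) = -4*81*(-75) = -324*(-75) = 24300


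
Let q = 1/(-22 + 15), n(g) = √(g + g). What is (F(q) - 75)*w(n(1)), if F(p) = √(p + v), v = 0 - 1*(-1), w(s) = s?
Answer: √2*(-525 + √42)/7 ≈ -104.76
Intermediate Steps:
n(g) = √2*√g (n(g) = √(2*g) = √2*√g)
q = -⅐ (q = 1/(-7) = -⅐ ≈ -0.14286)
v = 1 (v = 0 + 1 = 1)
F(p) = √(1 + p) (F(p) = √(p + 1) = √(1 + p))
(F(q) - 75)*w(n(1)) = (√(1 - ⅐) - 75)*(√2*√1) = (√(6/7) - 75)*(√2*1) = (√42/7 - 75)*√2 = (-75 + √42/7)*√2 = √2*(-75 + √42/7)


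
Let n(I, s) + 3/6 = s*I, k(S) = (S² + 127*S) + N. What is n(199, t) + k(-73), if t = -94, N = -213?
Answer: -45723/2 ≈ -22862.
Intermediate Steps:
k(S) = -213 + S² + 127*S (k(S) = (S² + 127*S) - 213 = -213 + S² + 127*S)
n(I, s) = -½ + I*s (n(I, s) = -½ + s*I = -½ + I*s)
n(199, t) + k(-73) = (-½ + 199*(-94)) + (-213 + (-73)² + 127*(-73)) = (-½ - 18706) + (-213 + 5329 - 9271) = -37413/2 - 4155 = -45723/2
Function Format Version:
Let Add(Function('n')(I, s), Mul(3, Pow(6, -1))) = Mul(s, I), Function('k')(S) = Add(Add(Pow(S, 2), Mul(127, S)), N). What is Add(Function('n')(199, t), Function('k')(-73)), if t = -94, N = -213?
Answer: Rational(-45723, 2) ≈ -22862.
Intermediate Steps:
Function('k')(S) = Add(-213, Pow(S, 2), Mul(127, S)) (Function('k')(S) = Add(Add(Pow(S, 2), Mul(127, S)), -213) = Add(-213, Pow(S, 2), Mul(127, S)))
Function('n')(I, s) = Add(Rational(-1, 2), Mul(I, s)) (Function('n')(I, s) = Add(Rational(-1, 2), Mul(s, I)) = Add(Rational(-1, 2), Mul(I, s)))
Add(Function('n')(199, t), Function('k')(-73)) = Add(Add(Rational(-1, 2), Mul(199, -94)), Add(-213, Pow(-73, 2), Mul(127, -73))) = Add(Add(Rational(-1, 2), -18706), Add(-213, 5329, -9271)) = Add(Rational(-37413, 2), -4155) = Rational(-45723, 2)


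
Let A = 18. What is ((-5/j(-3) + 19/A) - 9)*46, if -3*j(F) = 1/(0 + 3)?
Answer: 15341/9 ≈ 1704.6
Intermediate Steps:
j(F) = -1/9 (j(F) = -1/(3*(0 + 3)) = -1/3/3 = -1/3*1/3 = -1/9)
((-5/j(-3) + 19/A) - 9)*46 = ((-5/(-1/9) + 19/18) - 9)*46 = ((-5*(-9) + 19*(1/18)) - 9)*46 = ((45 + 19/18) - 9)*46 = (829/18 - 9)*46 = (667/18)*46 = 15341/9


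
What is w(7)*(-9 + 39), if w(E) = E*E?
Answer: 1470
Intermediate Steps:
w(E) = E**2
w(7)*(-9 + 39) = 7**2*(-9 + 39) = 49*30 = 1470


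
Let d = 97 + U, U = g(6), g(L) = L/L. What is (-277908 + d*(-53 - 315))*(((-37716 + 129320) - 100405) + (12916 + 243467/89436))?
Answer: -28906821741251/22359 ≈ -1.2928e+9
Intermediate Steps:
g(L) = 1
U = 1
d = 98 (d = 97 + 1 = 98)
(-277908 + d*(-53 - 315))*(((-37716 + 129320) - 100405) + (12916 + 243467/89436)) = (-277908 + 98*(-53 - 315))*(((-37716 + 129320) - 100405) + (12916 + 243467/89436)) = (-277908 + 98*(-368))*((91604 - 100405) + (12916 + 243467*(1/89436))) = (-277908 - 36064)*(-8801 + (12916 + 243467/89436)) = -313972*(-8801 + 1155398843/89436) = -313972*368272607/89436 = -28906821741251/22359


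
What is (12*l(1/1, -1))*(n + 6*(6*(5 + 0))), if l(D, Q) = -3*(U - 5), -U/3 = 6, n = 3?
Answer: 151524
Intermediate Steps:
U = -18 (U = -3*6 = -18)
l(D, Q) = 69 (l(D, Q) = -3*(-18 - 5) = -3*(-23) = 69)
(12*l(1/1, -1))*(n + 6*(6*(5 + 0))) = (12*69)*(3 + 6*(6*(5 + 0))) = 828*(3 + 6*(6*5)) = 828*(3 + 6*30) = 828*(3 + 180) = 828*183 = 151524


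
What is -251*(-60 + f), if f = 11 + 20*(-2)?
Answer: 22339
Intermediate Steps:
f = -29 (f = 11 - 40 = -29)
-251*(-60 + f) = -251*(-60 - 29) = -251*(-89) = 22339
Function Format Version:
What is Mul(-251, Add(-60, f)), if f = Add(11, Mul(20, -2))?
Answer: 22339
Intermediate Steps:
f = -29 (f = Add(11, -40) = -29)
Mul(-251, Add(-60, f)) = Mul(-251, Add(-60, -29)) = Mul(-251, -89) = 22339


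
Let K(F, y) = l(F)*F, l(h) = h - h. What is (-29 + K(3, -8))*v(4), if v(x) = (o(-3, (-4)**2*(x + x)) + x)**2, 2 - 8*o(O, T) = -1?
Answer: -35525/64 ≈ -555.08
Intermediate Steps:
l(h) = 0
o(O, T) = 3/8 (o(O, T) = 1/4 - 1/8*(-1) = 1/4 + 1/8 = 3/8)
v(x) = (3/8 + x)**2
K(F, y) = 0 (K(F, y) = 0*F = 0)
(-29 + K(3, -8))*v(4) = (-29 + 0)*((3 + 8*4)**2/64) = -29*(3 + 32)**2/64 = -29*35**2/64 = -29*1225/64 = -35525/64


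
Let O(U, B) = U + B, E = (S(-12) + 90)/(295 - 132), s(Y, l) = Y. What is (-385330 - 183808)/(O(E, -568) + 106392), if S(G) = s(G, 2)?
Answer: -46384747/8624695 ≈ -5.3781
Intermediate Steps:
S(G) = G
E = 78/163 (E = (-12 + 90)/(295 - 132) = 78/163 ≈ 0.47853)
O(U, B) = B + U
(-385330 - 183808)/(O(E, -568) + 106392) = (-385330 - 183808)/((-568 + 78/163) + 106392) = -569138/(-92506/163 + 106392) = -569138/17249390/163 = -569138*163/17249390 = -46384747/8624695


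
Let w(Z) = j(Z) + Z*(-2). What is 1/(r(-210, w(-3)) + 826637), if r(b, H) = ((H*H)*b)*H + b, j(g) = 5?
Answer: 1/546917 ≈ 1.8284e-6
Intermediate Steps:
w(Z) = 5 - 2*Z (w(Z) = 5 + Z*(-2) = 5 - 2*Z)
r(b, H) = b + b*H**3 (r(b, H) = (H**2*b)*H + b = (b*H**2)*H + b = b*H**3 + b = b + b*H**3)
1/(r(-210, w(-3)) + 826637) = 1/(-210*(1 + (5 - 2*(-3))**3) + 826637) = 1/(-210*(1 + (5 + 6)**3) + 826637) = 1/(-210*(1 + 11**3) + 826637) = 1/(-210*(1 + 1331) + 826637) = 1/(-210*1332 + 826637) = 1/(-279720 + 826637) = 1/546917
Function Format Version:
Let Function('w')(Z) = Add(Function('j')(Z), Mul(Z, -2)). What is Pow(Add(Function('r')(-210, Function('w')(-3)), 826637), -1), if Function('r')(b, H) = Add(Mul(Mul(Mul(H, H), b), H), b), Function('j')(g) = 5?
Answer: Rational(1, 546917) ≈ 1.8284e-6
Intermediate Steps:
Function('w')(Z) = Add(5, Mul(-2, Z)) (Function('w')(Z) = Add(5, Mul(Z, -2)) = Add(5, Mul(-2, Z)))
Function('r')(b, H) = Add(b, Mul(b, Pow(H, 3))) (Function('r')(b, H) = Add(Mul(Mul(Pow(H, 2), b), H), b) = Add(Mul(Mul(b, Pow(H, 2)), H), b) = Add(Mul(b, Pow(H, 3)), b) = Add(b, Mul(b, Pow(H, 3))))
Pow(Add(Function('r')(-210, Function('w')(-3)), 826637), -1) = Pow(Add(Mul(-210, Add(1, Pow(Add(5, Mul(-2, -3)), 3))), 826637), -1) = Pow(Add(Mul(-210, Add(1, Pow(Add(5, 6), 3))), 826637), -1) = Pow(Add(Mul(-210, Add(1, Pow(11, 3))), 826637), -1) = Pow(Add(Mul(-210, Add(1, 1331)), 826637), -1) = Pow(Add(Mul(-210, 1332), 826637), -1) = Pow(Add(-279720, 826637), -1) = Pow(546917, -1) = Rational(1, 546917)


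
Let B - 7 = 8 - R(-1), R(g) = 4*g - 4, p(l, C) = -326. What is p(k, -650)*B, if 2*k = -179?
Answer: -7498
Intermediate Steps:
k = -179/2 (k = (½)*(-179) = -179/2 ≈ -89.500)
R(g) = -4 + 4*g
B = 23 (B = 7 + (8 - (-4 + 4*(-1))) = 7 + (8 - (-4 - 4)) = 7 + (8 - 1*(-8)) = 7 + (8 + 8) = 7 + 16 = 23)
p(k, -650)*B = -326*23 = -7498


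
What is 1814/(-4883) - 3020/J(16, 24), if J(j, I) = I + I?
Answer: -3708433/58596 ≈ -63.288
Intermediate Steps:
J(j, I) = 2*I
1814/(-4883) - 3020/J(16, 24) = 1814/(-4883) - 3020/(2*24) = 1814*(-1/4883) - 3020/48 = -1814/4883 - 3020*1/48 = -1814/4883 - 755/12 = -3708433/58596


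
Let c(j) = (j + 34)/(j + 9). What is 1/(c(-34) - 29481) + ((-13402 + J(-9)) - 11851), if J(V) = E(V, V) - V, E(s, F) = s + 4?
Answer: -744365770/29481 ≈ -25249.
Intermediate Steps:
E(s, F) = 4 + s
J(V) = 4 (J(V) = (4 + V) - V = 4)
c(j) = (34 + j)/(9 + j)
1/(c(-34) - 29481) + ((-13402 + J(-9)) - 11851) = 1/((34 - 34)/(9 - 34) - 29481) + ((-13402 + 4) - 11851) = 1/(0/(-25) - 29481) + (-13398 - 11851) = 1/(-1/25*0 - 29481) - 25249 = 1/(0 - 29481) - 25249 = 1/(-29481) - 25249 = -1/29481 - 25249 = -744365770/29481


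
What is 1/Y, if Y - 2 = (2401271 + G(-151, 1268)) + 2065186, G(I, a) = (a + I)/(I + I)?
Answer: 302/1348869501 ≈ 2.2389e-7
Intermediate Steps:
G(I, a) = (I + a)/(2*I) (G(I, a) = (I + a)/((2*I)) = (I + a)*(1/(2*I)) = (I + a)/(2*I))
Y = 1348869501/302 (Y = 2 + ((2401271 + (1/2)*(-151 + 1268)/(-151)) + 2065186) = 2 + ((2401271 + (1/2)*(-1/151)*1117) + 2065186) = 2 + ((2401271 - 1117/302) + 2065186) = 2 + (725182725/302 + 2065186) = 2 + 1348868897/302 = 1348869501/302 ≈ 4.4665e+6)
1/Y = 1/(1348869501/302) = 302/1348869501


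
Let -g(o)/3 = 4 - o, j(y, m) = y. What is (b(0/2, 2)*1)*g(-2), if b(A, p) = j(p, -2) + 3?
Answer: -90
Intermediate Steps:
b(A, p) = 3 + p (b(A, p) = p + 3 = 3 + p)
g(o) = -12 + 3*o (g(o) = -3*(4 - o) = -12 + 3*o)
(b(0/2, 2)*1)*g(-2) = ((3 + 2)*1)*(-12 + 3*(-2)) = (5*1)*(-12 - 6) = 5*(-18) = -90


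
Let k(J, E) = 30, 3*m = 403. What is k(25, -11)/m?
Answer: 90/403 ≈ 0.22333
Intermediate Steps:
m = 403/3 (m = (⅓)*403 = 403/3 ≈ 134.33)
k(25, -11)/m = 30/(403/3) = 30*(3/403) = 90/403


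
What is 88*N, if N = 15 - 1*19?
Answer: -352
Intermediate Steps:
N = -4 (N = 15 - 19 = -4)
88*N = 88*(-4) = -352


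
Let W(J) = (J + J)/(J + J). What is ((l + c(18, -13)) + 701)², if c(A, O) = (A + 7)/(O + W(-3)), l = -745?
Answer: 305809/144 ≈ 2123.7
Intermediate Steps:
W(J) = 1 (W(J) = (2*J)/((2*J)) = (2*J)*(1/(2*J)) = 1)
c(A, O) = (7 + A)/(1 + O) (c(A, O) = (A + 7)/(O + 1) = (7 + A)/(1 + O))
((l + c(18, -13)) + 701)² = ((-745 + (7 + 18)/(1 - 13)) + 701)² = ((-745 + 25/(-12)) + 701)² = ((-745 - 1/12*25) + 701)² = ((-745 - 25/12) + 701)² = (-8965/12 + 701)² = (-553/12)² = 305809/144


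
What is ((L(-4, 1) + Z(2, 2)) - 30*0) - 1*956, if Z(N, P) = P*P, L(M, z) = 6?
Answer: -946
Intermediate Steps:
Z(N, P) = P**2
((L(-4, 1) + Z(2, 2)) - 30*0) - 1*956 = ((6 + 2**2) - 30*0) - 1*956 = ((6 + 4) + 0) - 956 = (10 + 0) - 956 = 10 - 956 = -946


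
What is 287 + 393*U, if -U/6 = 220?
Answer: -518473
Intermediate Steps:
U = -1320 (U = -6*220 = -1320)
287 + 393*U = 287 + 393*(-1320) = 287 - 518760 = -518473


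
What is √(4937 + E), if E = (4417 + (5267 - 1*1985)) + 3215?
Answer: 11*√131 ≈ 125.90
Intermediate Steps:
E = 10914 (E = (4417 + (5267 - 1985)) + 3215 = (4417 + 3282) + 3215 = 7699 + 3215 = 10914)
√(4937 + E) = √(4937 + 10914) = √15851 = 11*√131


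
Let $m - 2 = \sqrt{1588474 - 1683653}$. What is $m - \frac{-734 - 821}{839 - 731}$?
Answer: $\frac{1771}{108} + i \sqrt{95179} \approx 16.398 + 308.51 i$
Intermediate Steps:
$m = 2 + i \sqrt{95179}$ ($m = 2 + \sqrt{1588474 - 1683653} = 2 + \sqrt{-95179} = 2 + i \sqrt{95179} \approx 2.0 + 308.51 i$)
$m - \frac{-734 - 821}{839 - 731} = \left(2 + i \sqrt{95179}\right) - \frac{-734 - 821}{839 - 731} = \left(2 + i \sqrt{95179}\right) - \frac{1}{108} \left(-1555\right) = \left(2 + i \sqrt{95179}\right) - - \frac{1555}{108} = \left(2 + i \sqrt{95179}\right) + \frac{1555}{108} = \frac{1771}{108} + i \sqrt{95179}$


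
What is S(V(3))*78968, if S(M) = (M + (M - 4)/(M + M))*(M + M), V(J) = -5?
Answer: 3237688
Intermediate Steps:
S(M) = 2*M*(M + (-4 + M)/(2*M)) (S(M) = (M + (-4 + M)/((2*M)))*(2*M) = (M + (-4 + M)*(1/(2*M)))*(2*M) = (M + (-4 + M)/(2*M))*(2*M) = 2*M*(M + (-4 + M)/(2*M)))
S(V(3))*78968 = (-4 - 5 + 2*(-5)²)*78968 = (-4 - 5 + 2*25)*78968 = (-4 - 5 + 50)*78968 = 41*78968 = 3237688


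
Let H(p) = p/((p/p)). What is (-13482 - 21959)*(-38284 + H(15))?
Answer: 1356291629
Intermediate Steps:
H(p) = p (H(p) = p/1 = p*1 = p)
(-13482 - 21959)*(-38284 + H(15)) = (-13482 - 21959)*(-38284 + 15) = -35441*(-38269) = 1356291629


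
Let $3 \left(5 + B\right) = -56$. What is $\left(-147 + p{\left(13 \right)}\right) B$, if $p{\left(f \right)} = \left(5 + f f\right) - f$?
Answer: $- \frac{994}{3} \approx -331.33$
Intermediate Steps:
$p{\left(f \right)} = 5 + f^{2} - f$ ($p{\left(f \right)} = \left(5 + f^{2}\right) - f = 5 + f^{2} - f$)
$B = - \frac{71}{3}$ ($B = -5 + \frac{1}{3} \left(-56\right) = -5 - \frac{56}{3} = - \frac{71}{3} \approx -23.667$)
$\left(-147 + p{\left(13 \right)}\right) B = \left(-147 + \left(5 + 13^{2} - 13\right)\right) \left(- \frac{71}{3}\right) = \left(-147 + \left(5 + 169 - 13\right)\right) \left(- \frac{71}{3}\right) = \left(-147 + 161\right) \left(- \frac{71}{3}\right) = 14 \left(- \frac{71}{3}\right) = - \frac{994}{3}$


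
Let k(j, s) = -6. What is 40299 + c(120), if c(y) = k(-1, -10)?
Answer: 40293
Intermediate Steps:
c(y) = -6
40299 + c(120) = 40299 - 6 = 40293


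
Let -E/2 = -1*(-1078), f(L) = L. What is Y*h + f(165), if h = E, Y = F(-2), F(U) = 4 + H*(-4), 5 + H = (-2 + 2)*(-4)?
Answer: -51579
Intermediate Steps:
H = -5 (H = -5 + (-2 + 2)*(-4) = -5 + 0*(-4) = -5 + 0 = -5)
E = -2156 (E = -(-2)*(-1078) = -2*1078 = -2156)
F(U) = 24 (F(U) = 4 - 5*(-4) = 4 + 20 = 24)
Y = 24
h = -2156
Y*h + f(165) = 24*(-2156) + 165 = -51744 + 165 = -51579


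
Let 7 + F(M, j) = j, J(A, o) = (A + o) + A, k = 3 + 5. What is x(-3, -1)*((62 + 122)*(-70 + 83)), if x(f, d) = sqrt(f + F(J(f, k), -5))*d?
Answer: -2392*I*sqrt(15) ≈ -9264.2*I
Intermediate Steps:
k = 8
J(A, o) = o + 2*A
F(M, j) = -7 + j
x(f, d) = d*sqrt(-12 + f) (x(f, d) = sqrt(f + (-7 - 5))*d = sqrt(f - 12)*d = sqrt(-12 + f)*d = d*sqrt(-12 + f))
x(-3, -1)*((62 + 122)*(-70 + 83)) = (-sqrt(-12 - 3))*((62 + 122)*(-70 + 83)) = (-sqrt(-15))*(184*13) = -I*sqrt(15)*2392 = -2392*I*sqrt(15)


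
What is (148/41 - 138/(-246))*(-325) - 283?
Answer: -67178/41 ≈ -1638.5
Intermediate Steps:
(148/41 - 138/(-246))*(-325) - 283 = (148*(1/41) - 138*(-1/246))*(-325) - 283 = (148/41 + 23/41)*(-325) - 283 = (171/41)*(-325) - 283 = -55575/41 - 283 = -67178/41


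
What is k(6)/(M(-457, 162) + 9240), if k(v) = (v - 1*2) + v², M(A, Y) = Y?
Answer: 20/4701 ≈ 0.0042544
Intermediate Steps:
k(v) = -2 + v + v² (k(v) = (v - 2) + v² = (-2 + v) + v² = -2 + v + v²)
k(6)/(M(-457, 162) + 9240) = (-2 + 6 + 6²)/(162 + 9240) = (-2 + 6 + 36)/9402 = (1/9402)*40 = 20/4701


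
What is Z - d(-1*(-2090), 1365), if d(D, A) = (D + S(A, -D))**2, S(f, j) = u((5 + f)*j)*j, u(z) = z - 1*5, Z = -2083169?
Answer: -35811960670537094769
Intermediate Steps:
u(z) = -5 + z (u(z) = z - 5 = -5 + z)
S(f, j) = j*(-5 + j*(5 + f)) (S(f, j) = (-5 + (5 + f)*j)*j = (-5 + j*(5 + f))*j = j*(-5 + j*(5 + f)))
d(D, A) = (D - D*(-5 - D*(5 + A)))**2 (d(D, A) = (D + (-D)*(-5 + (-D)*(5 + A)))**2 = (D + (-D)*(-5 - D*(5 + A)))**2 = (D - D*(-5 - D*(5 + A)))**2)
Z - d(-1*(-2090), 1365) = -2083169 - (-1*(-2090))**2*(6 + (-1*(-2090))*(5 + 1365))**2 = -2083169 - 2090**2*(6 + 2090*1370)**2 = -2083169 - 4368100*(6 + 2863300)**2 = -2083169 - 4368100*2863306**2 = -2083169 - 4368100*8198521249636 = -2083169 - 1*35811960670535011600 = -2083169 - 35811960670535011600 = -35811960670537094769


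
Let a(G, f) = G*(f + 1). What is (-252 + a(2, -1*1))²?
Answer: 63504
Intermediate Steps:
a(G, f) = G*(1 + f)
(-252 + a(2, -1*1))² = (-252 + 2*(1 - 1*1))² = (-252 + 2*(1 - 1))² = (-252 + 2*0)² = (-252 + 0)² = (-252)² = 63504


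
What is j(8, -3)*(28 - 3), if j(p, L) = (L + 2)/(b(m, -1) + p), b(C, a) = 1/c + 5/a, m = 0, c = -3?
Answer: -75/8 ≈ -9.3750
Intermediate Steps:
b(C, a) = -⅓ + 5/a (b(C, a) = 1/(-3) + 5/a = 1*(-⅓) + 5/a = -⅓ + 5/a)
j(p, L) = (2 + L)/(-16/3 + p) (j(p, L) = (L + 2)/((⅓)*(15 - 1*(-1))/(-1) + p) = (2 + L)/((⅓)*(-1)*(15 + 1) + p) = (2 + L)/((⅓)*(-1)*16 + p) = (2 + L)/(-16/3 + p))
j(8, -3)*(28 - 3) = (3*(2 - 3)/(-16 + 3*8))*(28 - 3) = (3*(-1)/(-16 + 24))*25 = (3*(-1)/8)*25 = (3*(⅛)*(-1))*25 = -3/8*25 = -75/8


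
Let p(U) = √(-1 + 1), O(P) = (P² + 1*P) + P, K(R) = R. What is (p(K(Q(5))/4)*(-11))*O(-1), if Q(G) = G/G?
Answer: 0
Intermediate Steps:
Q(G) = 1
O(P) = P² + 2*P (O(P) = (P² + P) + P = (P + P²) + P = P² + 2*P)
p(U) = 0 (p(U) = √0 = 0)
(p(K(Q(5))/4)*(-11))*O(-1) = (0*(-11))*(-(2 - 1)) = 0*(-1*1) = 0*(-1) = 0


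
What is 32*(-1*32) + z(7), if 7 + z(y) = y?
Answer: -1024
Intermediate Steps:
z(y) = -7 + y
32*(-1*32) + z(7) = 32*(-1*32) + (-7 + 7) = 32*(-32) + 0 = -1024 + 0 = -1024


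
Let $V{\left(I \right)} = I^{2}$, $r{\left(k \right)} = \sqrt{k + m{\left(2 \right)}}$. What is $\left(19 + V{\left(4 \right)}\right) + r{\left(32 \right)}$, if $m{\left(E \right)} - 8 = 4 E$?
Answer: $35 + 4 \sqrt{3} \approx 41.928$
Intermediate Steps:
$m{\left(E \right)} = 8 + 4 E$
$r{\left(k \right)} = \sqrt{16 + k}$ ($r{\left(k \right)} = \sqrt{k + \left(8 + 4 \cdot 2\right)} = \sqrt{k + \left(8 + 8\right)} = \sqrt{k + 16} = \sqrt{16 + k}$)
$\left(19 + V{\left(4 \right)}\right) + r{\left(32 \right)} = \left(19 + 4^{2}\right) + \sqrt{16 + 32} = \left(19 + 16\right) + \sqrt{48} = 35 + 4 \sqrt{3}$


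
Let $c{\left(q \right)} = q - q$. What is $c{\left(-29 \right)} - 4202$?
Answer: $-4202$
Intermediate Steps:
$c{\left(q \right)} = 0$
$c{\left(-29 \right)} - 4202 = 0 - 4202 = -4202$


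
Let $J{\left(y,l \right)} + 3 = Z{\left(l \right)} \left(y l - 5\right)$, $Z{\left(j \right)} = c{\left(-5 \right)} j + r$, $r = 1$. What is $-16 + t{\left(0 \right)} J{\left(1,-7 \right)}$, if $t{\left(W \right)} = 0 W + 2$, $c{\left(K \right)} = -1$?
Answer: $-214$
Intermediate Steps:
$t{\left(W \right)} = 2$ ($t{\left(W \right)} = 0 + 2 = 2$)
$Z{\left(j \right)} = 1 - j$ ($Z{\left(j \right)} = - j + 1 = 1 - j$)
$J{\left(y,l \right)} = -3 + \left(1 - l\right) \left(-5 + l y\right)$ ($J{\left(y,l \right)} = -3 + \left(1 - l\right) \left(y l - 5\right) = -3 + \left(1 - l\right) \left(l y - 5\right) = -3 + \left(1 - l\right) \left(-5 + l y\right)$)
$-16 + t{\left(0 \right)} J{\left(1,-7 \right)} = -16 + 2 \left(-8 + 5 \left(-7\right) - 7 \left(1 - -7\right)\right) = -16 + 2 \left(-8 - 35 - 7 \left(1 + 7\right)\right) = -16 + 2 \left(-8 - 35 - 7 \cdot 8\right) = -16 + 2 \left(-8 - 35 - 56\right) = -16 + 2 \left(-99\right) = -16 - 198 = -214$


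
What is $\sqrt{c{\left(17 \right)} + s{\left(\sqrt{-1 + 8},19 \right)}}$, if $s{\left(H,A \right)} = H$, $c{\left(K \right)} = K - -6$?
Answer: $\sqrt{23 + \sqrt{7}} \approx 5.0642$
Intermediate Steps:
$c{\left(K \right)} = 6 + K$ ($c{\left(K \right)} = K + 6 = 6 + K$)
$\sqrt{c{\left(17 \right)} + s{\left(\sqrt{-1 + 8},19 \right)}} = \sqrt{\left(6 + 17\right) + \sqrt{-1 + 8}} = \sqrt{23 + \sqrt{7}}$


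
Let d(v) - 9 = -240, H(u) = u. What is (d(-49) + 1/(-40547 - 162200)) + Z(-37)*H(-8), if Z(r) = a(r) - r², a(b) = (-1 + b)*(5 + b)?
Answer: 201327770/202747 ≈ 993.00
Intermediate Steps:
Z(r) = -5 + 4*r (Z(r) = (-5 + r² + 4*r) - r² = -5 + 4*r)
d(v) = -231 (d(v) = 9 - 240 = -231)
(d(-49) + 1/(-40547 - 162200)) + Z(-37)*H(-8) = (-231 + 1/(-40547 - 162200)) + (-5 + 4*(-37))*(-8) = (-231 + 1/(-202747)) + (-5 - 148)*(-8) = (-231 - 1/202747) - 153*(-8) = -46834558/202747 + 1224 = 201327770/202747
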